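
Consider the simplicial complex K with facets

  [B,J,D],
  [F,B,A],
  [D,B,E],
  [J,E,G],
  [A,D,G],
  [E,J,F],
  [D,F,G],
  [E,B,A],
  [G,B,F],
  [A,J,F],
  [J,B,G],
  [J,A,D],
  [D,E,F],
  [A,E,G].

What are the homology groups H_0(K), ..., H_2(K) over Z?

H_0 = Z,  H_1 = Z^2,  H_2 = Z.

Take the total order A < B < D < E < F < G < J on the vertex set. Then K (dimension 2) consists of the simplices:

  0-simplices (7): A, B, D, E, F, G, J
  1-simplices (21): AB, AD, AE, AF, AG, AJ, BD, BE, BF, BG, BJ, DE, DF, DG, DJ, EF, EG, EJ, FG, FJ, GJ
  2-simplices (14): ABE, ABF, ADG, ADJ, AEG, AFJ, BDE, BDJ, BFG, BGJ, DEF, DFG, EFJ, EGJ

so the chain groups are C_0 ≅ Z^7, C_1 ≅ Z^21, C_2 ≅ Z^14.

∂_1: C_1 → C_0 is given by ∂[p,q] = [q] − [p].
The 7×21 boundary matrix has rank 6 and Smith normal form diag(1,1,1,1,1,1).

∂_2: C_2 → C_1 sends each 2-simplex [p,q,r] to [q,r] − [p,r] + [p,q]. For instance
  ∂DEF = EF − DF + DE,
  ∂ABE = BE − AE + AB.
The 21×14 boundary matrix has rank 13 and Smith normal form diag(1,1,1,1,1,1,1,1,1,1,1,1,1).

Computing H_k = (kernel of ∂_k) / (image of ∂_{k+1}):

  H_0: rank C_0 − rank ∂_1 = 7 − 6 = 1, and the invariant factors of ∂_1 are all 1, so H_0 = Z.
  H_1: rank ker ∂_1 − rank ∂_2 = (21 − 6) − 13 = 2, and the invariant factors of ∂_2 are all 1, so H_1 = Z^2.
  H_2: rank ker ∂_2 − rank ∂_3 = (14 − 13) − 0 = 1, and there is no ∂_3, so H_2 = Z.

As a check, the Euler characteristic is 7 − 21 + 14 = 0, which agrees with 1 − 2 + 1 = 0.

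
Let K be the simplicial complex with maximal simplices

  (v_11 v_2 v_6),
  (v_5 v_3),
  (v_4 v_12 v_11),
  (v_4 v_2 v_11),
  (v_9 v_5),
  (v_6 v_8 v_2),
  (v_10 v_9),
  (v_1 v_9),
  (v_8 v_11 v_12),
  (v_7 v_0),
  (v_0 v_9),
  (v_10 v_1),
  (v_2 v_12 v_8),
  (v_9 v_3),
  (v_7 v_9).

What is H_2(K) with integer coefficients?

Order the vertices as v_0 < v_1 < v_2 < v_3 < v_4 < v_5 < v_6 < v_7 < v_8 < v_9 < v_10 < v_11 < v_12. Listing each simplex with vertices in this order, K has dimension 2 with simplices:

  0-simplices (13): [v_0], [v_1], [v_2], [v_3], [v_4], [v_5], [v_6], [v_7], [v_8], [v_9], [v_10], [v_11], [v_12]
  1-simplices (21): (21 of them)
  2-simplices (6): [v_2,v_4,v_11], [v_2,v_6,v_8], [v_2,v_6,v_11], [v_2,v_8,v_12], [v_4,v_11,v_12], [v_8,v_11,v_12]

Hence C_0 ≅ Z^13, C_1 ≅ Z^21, C_2 ≅ Z^6.

∂_1: C_1 → C_0 is given by ∂[p,q] = [q] − [p].
As a 13×21 matrix over Z this has rank 11, with invariant factors (1,1,1,1,1,1,1,1,1,1,1).

∂_2: C_2 → C_1 sends each 2-simplex [p,q,r] to [q,r] − [p,r] + [p,q]. For instance
  ∂[v_8,v_11,v_12] = [v_11,v_12] − [v_8,v_12] + [v_8,v_11],
  ∂[v_2,v_8,v_12] = [v_8,v_12] − [v_2,v_12] + [v_2,v_8].
The 21×6 boundary matrix has rank 6 and Smith normal form diag(1,1,1,1,1,1).

Reading off H_k = ker ∂_k / im ∂_{k+1}:

  H_2: rank ker ∂_2 − rank ∂_3 = (6 − 6) − 0 = 0, and there is no ∂_3, so H_2 ≅ 0.

H_2 ≅ 0.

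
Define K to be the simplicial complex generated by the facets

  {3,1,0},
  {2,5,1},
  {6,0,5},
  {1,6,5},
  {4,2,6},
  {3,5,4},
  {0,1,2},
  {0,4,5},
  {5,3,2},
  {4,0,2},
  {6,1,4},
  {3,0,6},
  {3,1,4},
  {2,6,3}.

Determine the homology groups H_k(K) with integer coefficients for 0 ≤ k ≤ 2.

H_0 = Z,  H_1 = Z^2,  H_2 = Z.

Fix the vertex order 0 < 1 < 2 < 3 < 4 < 5 < 6 and write every simplex with vertices in increasing order. Then dim K = 2 and the simplices of K are:

  0-simplices (7): [0], [1], [2], [3], [4], [5], [6]
  1-simplices (21): [0,1], [0,2], [0,3], [0,4], [0,5], [0,6], [1,2], [1,3], [1,4], [1,5], [1,6], [2,3], [2,4], [2,5], [2,6], [3,4], [3,5], [3,6], [4,5], [4,6], [5,6]
  2-simplices (14): [0,1,2], [0,1,3], [0,2,4], [0,3,6], [0,4,5], [0,5,6], [1,2,5], [1,3,4], [1,4,6], [1,5,6], [2,3,5], [2,3,6], [2,4,6], [3,4,5]

so the chain groups are C_0 ≅ Z^7, C_1 ≅ Z^21, C_2 ≅ Z^14.

∂_1: C_1 → C_0 is given by ∂[p,q] = [q] − [p]. For instance
  ∂[0,6] = [6] − [0].
This gives a 7×21 integer matrix of rank 6; reducing to Smith normal form yields diagonal entries (1,1,1,1,1,1).

The boundary map ∂_2: C_2 → C_1 acts by ∂[p,q,r] = [q,r] − [p,r] + [p,q]. For instance
  ∂[0,3,6] = [3,6] − [0,6] + [0,3],
  ∂[1,4,6] = [4,6] − [1,6] + [1,4].
The resulting 21×14 matrix has rank 13, and its Smith normal form has invariant factors (1,1,1,1,1,1,1,1,1,1,1,1,1).

Now H_k = ker ∂_k / im ∂_{k+1}, so:

  H_0: rank C_0 − rank ∂_1 = 7 − 6 = 1, and the invariant factors of ∂_1 are all 1, so H_0 = Z.
  H_1: rank ker ∂_1 − rank ∂_2 = (21 − 6) − 13 = 2, and the invariant factors of ∂_2 are all 1, so H_1 = Z^2.
  H_2: rank ker ∂_2 − rank ∂_3 = (14 − 13) − 0 = 1, and there is no ∂_3, so H_2 = Z.

(K is a triangulation of the torus T^2.)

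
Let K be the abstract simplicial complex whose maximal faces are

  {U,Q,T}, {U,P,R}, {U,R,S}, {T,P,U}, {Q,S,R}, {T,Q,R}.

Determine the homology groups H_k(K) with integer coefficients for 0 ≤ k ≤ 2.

H_0 ≅ Z,  H_1 ≅ Z,  H_2 = 0.

Take the total order P < Q < R < S < T < U on the vertex set. Then K (dimension 2) consists of the simplices:

  0-simplices (6): P, Q, R, S, T, U
  1-simplices (12): PR, PT, PU, QR, QS, QT, QU, RS, RT, RU, SU, TU
  2-simplices (6): PRU, PTU, QRS, QRT, QTU, RSU

giving chain groups C_0 ≅ Z^6, C_1 ≅ Z^12, C_2 ≅ Z^6.

The boundary map ∂_1: C_1 → C_0 maps an edge to its endpoints' difference, ∂[p,q] = q − p. For instance
  ∂SU = U − S.
The 6×12 boundary matrix has rank 5 and Smith normal form diag(1,1,1,1,1).

The boundary map ∂_2: C_2 → C_1 acts by ∂[p,q,r] = [q,r] − [p,r] + [p,q]. For instance
  ∂RSU = SU − RU + RS,
  ∂QRT = RT − QT + QR.
This gives a 12×6 integer matrix of rank 6; reducing to Smith normal form yields diagonal entries (1,1,1,1,1,1).

Computing H_k = (kernel of ∂_k) / (image of ∂_{k+1}):

  H_0: rank C_0 − rank ∂_1 = 6 − 5 = 1, and the invariant factors of ∂_1 are all 1, so H_0 ≅ Z.
  H_1: rank ker ∂_1 − rank ∂_2 = (12 − 5) − 6 = 1, and the invariant factors of ∂_2 are all 1, so H_1 ≅ Z.
  H_2: rank ker ∂_2 − rank ∂_3 = (6 − 6) − 0 = 0, and there is no ∂_3, so H_2 ≅ 0.

(K is a triangulation of the cylinder S^1 x I.)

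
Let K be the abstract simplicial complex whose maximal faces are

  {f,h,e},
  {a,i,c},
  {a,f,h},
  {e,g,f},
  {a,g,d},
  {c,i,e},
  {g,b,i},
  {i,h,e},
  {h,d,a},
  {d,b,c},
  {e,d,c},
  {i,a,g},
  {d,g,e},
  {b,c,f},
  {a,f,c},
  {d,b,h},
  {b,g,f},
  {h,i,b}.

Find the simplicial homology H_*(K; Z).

Order the vertices as a < b < c < d < e < f < g < h < i. Listing each simplex with vertices in this order, K has dimension 2 with simplices:

  0-simplices (9): a, b, c, d, e, f, g, h, i
  1-simplices (27): ac, ad, af, ag, ah, ai, bc, bd, bf, bg, bh, bi, cd, ce, cf, ci, de, dg, dh, ef, eg, eh, ei, fg, fh, gi, hi
  2-simplices (18): acf, aci, adg, adh, afh, agi, bcd, bcf, bdh, bfg, bgi, bhi, cde, cei, deg, efg, efh, ehi

so the chain groups are C_0 ≅ Z^9, C_1 ≅ Z^27, C_2 ≅ Z^18.

The boundary map ∂_1: C_1 → C_0 sends each edge [p,q] (with p < q) to q − p. For instance
  ∂eg = g − e.
The resulting 9×27 matrix has rank 8, and its Smith normal form has invariant factors (1,1,1,1,1,1,1,1).

∂_2: C_2 → C_1 acts by ∂[p,q,r] = [q,r] − [p,r] + [p,q]. For instance
  ∂deg = eg − dg + de,
  ∂afh = fh − ah + af.
This gives a 27×18 integer matrix of rank 17; reducing to Smith normal form yields diagonal entries (1,1,1,1,1,1,1,1,1,1,1,1,1,1,1,1,1).

From H_k ≅ ker(∂_k) / im(∂_{k+1}) we obtain:

  H_0: rank C_0 − rank ∂_1 = 9 − 8 = 1, and the invariant factors of ∂_1 are all 1, so H_0 = Z.
  H_1: rank ker ∂_1 − rank ∂_2 = (27 − 8) − 17 = 2, and the invariant factors of ∂_2 are all 1, so H_1 = Z^2.
  H_2: rank ker ∂_2 − rank ∂_3 = (18 − 17) − 0 = 1, and there is no ∂_3, so H_2 = Z.

H_0 ≅ Z,  H_1 ≅ Z^2,  H_2 ≅ Z.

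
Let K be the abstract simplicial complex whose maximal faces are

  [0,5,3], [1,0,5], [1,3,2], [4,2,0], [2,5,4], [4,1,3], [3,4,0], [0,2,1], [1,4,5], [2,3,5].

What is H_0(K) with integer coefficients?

H_0 = Z.

We work with the vertex ordering 0 < 1 < 2 < 3 < 4 < 5. The simplices of K, each written with vertices in increasing order, are:

  0-simplices (6): [0], [1], [2], [3], [4], [5]
  1-simplices (15): [0,1], [0,2], [0,3], [0,4], [0,5], [1,2], [1,3], [1,4], [1,5], [2,3], [2,4], [2,5], [3,4], [3,5], [4,5]
  2-simplices (10): [0,1,2], [0,1,5], [0,2,4], [0,3,4], [0,3,5], [1,2,3], [1,3,4], [1,4,5], [2,3,5], [2,4,5]

so the chain groups are C_0 ≅ Z^6, C_1 ≅ Z^15, C_2 ≅ Z^10.

The boundary map ∂_1: C_1 → C_0 sends each edge [p,q] (with p < q) to q − p. For instance
  ∂[1,4] = [4] − [1].
As a 6×15 matrix over Z this has rank 5, with invariant factors (1,1,1,1,1).

Boundary ∂_2: C_2 → C_1 sends each 2-simplex [p,q,r] to [q,r] − [p,r] + [p,q]. For instance
  ∂[1,4,5] = [4,5] − [1,5] + [1,4],
  ∂[0,3,5] = [3,5] − [0,5] + [0,3].
As a 15×10 matrix over Z this has rank 10, with invariant factors (1,1,1,1,1,1,1,1,1,2).

Now H_k = ker ∂_k / im ∂_{k+1}, so:

  H_0: rank C_0 − rank ∂_1 = 6 − 5 = 1, and the invariant factors of ∂_1 are all 1, so H_0 = Z.

(K is a triangulation of the real projective plane RP^2.)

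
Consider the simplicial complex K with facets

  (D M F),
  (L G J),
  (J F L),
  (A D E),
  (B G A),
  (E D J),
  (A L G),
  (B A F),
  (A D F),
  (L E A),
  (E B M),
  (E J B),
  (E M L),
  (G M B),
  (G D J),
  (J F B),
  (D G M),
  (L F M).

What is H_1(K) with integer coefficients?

H_1 = Z^2.

Take the total order A < B < D < E < F < G < J < L < M on the vertex set. Then K (dimension 2) consists of the simplices:

  0-simplices (9): A, B, D, E, F, G, J, L, M
  1-simplices (27): AB, AD, AE, AF, AG, AL, BE, BF, BG, BJ, BM, DE, DF, DG, DJ, DM, EJ, EL, EM, FJ, FL, FM, GJ, GL, GM, JL, LM
  2-simplices (18): ABF, ABG, ADE, ADF, AEL, AGL, BEJ, BEM, BFJ, BGM, DEJ, DFM, DGJ, DGM, ELM, FJL, FLM, GJL

so the chain groups are C_0 ≅ Z^9, C_1 ≅ Z^27, C_2 ≅ Z^18.

The boundary map ∂_1: C_1 → C_0 maps an edge to its endpoints' difference, ∂[p,q] = q − p. For instance
  ∂GM = M − G.
This gives a 9×27 integer matrix of rank 8; reducing to Smith normal form yields diagonal entries (1,1,1,1,1,1,1,1).

∂_2: C_2 → C_1 sends each 2-simplex [p,q,r] to [q,r] − [p,r] + [p,q]. For instance
  ∂DGM = GM − DM + DG,
  ∂AEL = EL − AL + AE.
The resulting 27×18 matrix has rank 17, and its Smith normal form has invariant factors (1,1,1,1,1,1,1,1,1,1,1,1,1,1,1,1,1).

From H_k ≅ ker(∂_k) / im(∂_{k+1}) we obtain:

  H_1: rank ker ∂_1 − rank ∂_2 = (27 − 8) − 17 = 2, and the invariant factors of ∂_2 are all 1, so H_1 = Z^2.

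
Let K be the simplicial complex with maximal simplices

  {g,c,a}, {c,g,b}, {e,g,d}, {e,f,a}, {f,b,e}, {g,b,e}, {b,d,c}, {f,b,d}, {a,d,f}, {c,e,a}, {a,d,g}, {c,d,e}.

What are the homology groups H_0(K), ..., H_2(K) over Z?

Take the total order a < b < c < d < e < f < g on the vertex set. Then K (dimension 2) consists of the simplices:

  0-simplices (7): a, b, c, d, e, f, g
  1-simplices (18): ac, ad, ae, af, ag, bc, bd, be, bf, bg, cd, ce, cg, de, df, dg, ef, eg
  2-simplices (12): ace, acg, adf, adg, aef, bcd, bcg, bdf, bef, beg, cde, deg

giving chain groups C_0 ≅ Z^7, C_1 ≅ Z^18, C_2 ≅ Z^12.

∂_1: C_1 → C_0 maps an edge to its endpoints' difference, ∂[p,q] = q − p. For instance
  ∂de = e − d.
This gives a 7×18 integer matrix of rank 6; reducing to Smith normal form yields diagonal entries (1,1,1,1,1,1).

Boundary ∂_2: C_2 → C_1 sends each 2-simplex [p,q,r] to [q,r] − [p,r] + [p,q]. For instance
  ∂aef = ef − af + ae,
  ∂bdf = df − bf + bd.
This gives a 18×12 integer matrix of rank 12; reducing to Smith normal form yields diagonal entries (1,1,1,1,1,1,1,1,1,1,1,2).

From H_k ≅ ker(∂_k) / im(∂_{k+1}) we obtain:

  H_0: rank C_0 − rank ∂_1 = 7 − 6 = 1, and the invariant factors of ∂_1 are all 1, so H_0 ≅ Z.
  H_1: rank ker ∂_1 − rank ∂_2 = (18 − 6) − 12 = 0, and ∂_2 has invariant factor 2 > 1, so H_1 ≅ Z/2.
  H_2: rank ker ∂_2 − rank ∂_3 = (12 − 12) − 0 = 0, and there is no ∂_3, so H_2 ≅ 0.

As a check, the Euler characteristic is 7 − 18 + 12 = 1, which agrees with 1 − 0 + 0 = 1.

H_0 ≅ Z,  H_1 ≅ Z/2,  H_2 = 0.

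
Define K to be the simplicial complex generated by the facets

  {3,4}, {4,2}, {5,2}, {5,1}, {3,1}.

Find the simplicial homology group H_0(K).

H_0 = Z.

We work with the vertex ordering 1 < 2 < 3 < 4 < 5. The simplices of K, each written with vertices in increasing order, are:

  0-simplices (5): [1], [2], [3], [4], [5]
  1-simplices (5): [1,3], [1,5], [2,4], [2,5], [3,4]

Hence C_0 ≅ Z^5, C_1 ≅ Z^5.

The boundary map ∂_1: C_1 → C_0 maps an edge to its endpoints' difference, ∂[p,q] = q − p. For instance
  ∂[2,5] = [5] − [2].
The resulting 5×5 matrix has rank 4, and its Smith normal form has invariant factors (1,1,1,1).

Reading off H_k = ker ∂_k / im ∂_{k+1}:

  H_0: rank C_0 − rank ∂_1 = 5 − 4 = 1, and the invariant factors of ∂_1 are all 1, so H_0 = Z.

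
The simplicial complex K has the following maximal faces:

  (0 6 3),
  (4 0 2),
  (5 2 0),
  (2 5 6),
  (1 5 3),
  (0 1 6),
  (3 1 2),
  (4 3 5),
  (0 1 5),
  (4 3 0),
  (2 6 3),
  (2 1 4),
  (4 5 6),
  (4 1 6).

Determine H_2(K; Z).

H_2 = Z.

We work with the vertex ordering 0 < 1 < 2 < 3 < 4 < 5 < 6. The simplices of K, each written with vertices in increasing order, are:

  0-simplices (7): [0], [1], [2], [3], [4], [5], [6]
  1-simplices (21): [0,1], [0,2], [0,3], [0,4], [0,5], [0,6], [1,2], [1,3], [1,4], [1,5], [1,6], [2,3], [2,4], [2,5], [2,6], [3,4], [3,5], [3,6], [4,5], [4,6], [5,6]
  2-simplices (14): [0,1,5], [0,1,6], [0,2,4], [0,2,5], [0,3,4], [0,3,6], [1,2,3], [1,2,4], [1,3,5], [1,4,6], [2,3,6], [2,5,6], [3,4,5], [4,5,6]

so the chain groups are C_0 ≅ Z^7, C_1 ≅ Z^21, C_2 ≅ Z^14.

The boundary map ∂_1: C_1 → C_0 sends each edge [p,q] (with p < q) to q − p. For instance
  ∂[0,4] = [4] − [0].
This gives a 7×21 integer matrix of rank 6; reducing to Smith normal form yields diagonal entries (1,1,1,1,1,1).

Boundary ∂_2: C_2 → C_1 maps a triangle to the signed sum of its edges. For instance
  ∂[2,5,6] = [5,6] − [2,6] + [2,5],
  ∂[1,2,3] = [2,3] − [1,3] + [1,2].
This gives a 21×14 integer matrix of rank 13; reducing to Smith normal form yields diagonal entries (1,1,1,1,1,1,1,1,1,1,1,1,1).

Now H_k = ker ∂_k / im ∂_{k+1}, so:

  H_2: rank ker ∂_2 − rank ∂_3 = (14 − 13) − 0 = 1, and there is no ∂_3, so H_2 = Z.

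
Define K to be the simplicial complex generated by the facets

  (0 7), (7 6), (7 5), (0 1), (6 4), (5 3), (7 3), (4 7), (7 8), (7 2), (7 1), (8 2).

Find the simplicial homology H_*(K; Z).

Fix the vertex order 0 < 1 < 2 < 3 < 4 < 5 < 6 < 7 < 8 and write every simplex with vertices in increasing order. Then dim K = 1 and the simplices of K are:

  0-simplices (9): [0], [1], [2], [3], [4], [5], [6], [7], [8]
  1-simplices (12): [0,1], [0,7], [1,7], [2,7], [2,8], [3,5], [3,7], [4,6], [4,7], [5,7], [6,7], [7,8]

so the chain groups are C_0 ≅ Z^9, C_1 ≅ Z^12.

Boundary ∂_1: C_1 → C_0 sends each edge [p,q] (with p < q) to q − p.
This gives a 9×12 integer matrix of rank 8; reducing to Smith normal form yields diagonal entries (1,1,1,1,1,1,1,1).

Now H_k = ker ∂_k / im ∂_{k+1}, so:

  H_0: rank C_0 − rank ∂_1 = 9 − 8 = 1, and the invariant factors of ∂_1 are all 1, so H_0 = Z.
  H_1: rank ker ∂_1 − rank ∂_2 = (12 − 8) − 0 = 4, and there is no ∂_2, so H_1 = Z^4.

As a check, the Euler characteristic is 9 − 12 = -3, which agrees with 1 − 4 = -3.
(K is a triangulation of a wedge of 4 circles.)

H_0 ≅ Z,  H_1 ≅ Z^4.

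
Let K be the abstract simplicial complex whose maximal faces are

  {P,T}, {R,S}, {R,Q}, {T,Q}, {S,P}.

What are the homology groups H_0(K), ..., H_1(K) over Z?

H_0 ≅ Z,  H_1 ≅ Z.

We work with the vertex ordering P < Q < R < S < T. The simplices of K, each written with vertices in increasing order, are:

  0-simplices (5): P, Q, R, S, T
  1-simplices (5): PS, PT, QR, QT, RS

Hence C_0 ≅ Z^5, C_1 ≅ Z^5.

∂_1: C_1 → C_0 is given by ∂[p,q] = [q] − [p]. For instance
  ∂PT = T − P.
The resulting 5×5 matrix has rank 4, and its Smith normal form has invariant factors (1,1,1,1).

Now H_k = ker ∂_k / im ∂_{k+1}, so:

  H_0: rank C_0 − rank ∂_1 = 5 − 4 = 1, and the invariant factors of ∂_1 are all 1, so H_0 ≅ Z.
  H_1: rank ker ∂_1 − rank ∂_2 = (5 − 4) − 0 = 1, and there is no ∂_2, so H_1 ≅ Z.

As a check, the Euler characteristic is 5 − 5 = 0, which agrees with 1 − 1 = 0.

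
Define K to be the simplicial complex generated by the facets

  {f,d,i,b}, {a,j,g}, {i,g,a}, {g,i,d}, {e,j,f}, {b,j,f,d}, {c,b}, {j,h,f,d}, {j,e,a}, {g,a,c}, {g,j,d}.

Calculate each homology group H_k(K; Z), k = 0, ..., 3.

Take the total order a < b < c < d < e < f < g < h < i < j on the vertex set. Then K (dimension 3) consists of the simplices:

  0-simplices (10): a, b, c, d, e, f, g, h, i, j
  1-simplices (24): ac, ae, ag, ai, aj, bc, bd, bf, bi, bj, cg, df, dg, dh, di, dj, ef, ej, fh, fi, fj, gi, gj, hj
  2-simplices (17): acg, aej, agi, agj, bdf, bdi, bdj, bfi, bfj, dfh, dfi, dfj, dgi, dgj, dhj, efj, fhj
  3-simplices (3): bdfi, bdfj, dfhj

so the chain groups are C_0 ≅ Z^10, C_1 ≅ Z^24, C_2 ≅ Z^17, C_3 ≅ Z^3.

Boundary ∂_1: C_1 → C_0 sends each edge [p,q] (with p < q) to q − p.
This gives a 10×24 integer matrix of rank 9; reducing to Smith normal form yields diagonal entries (1,1,1,1,1,1,1,1,1).

The boundary map ∂_2: C_2 → C_1 maps a triangle to the signed sum of its edges. For instance
  ∂dfj = fj − dj + df,
  ∂bdf = df − bf + bd.
As a 24×17 matrix over Z this has rank 14, with invariant factors (1,1,1,1,1,1,1,1,1,1,1,1,1,1).

Boundary ∂_3: C_3 → C_2 sends each 3-simplex σ to the alternating sum Σ_i (−1)^i (σ with its i-th vertex removed). For instance
  ∂bdfj = dfj − bfj + bdj − bdf,
  ∂bdfi = dfi − bfi + bdi − bdf.
The 17×3 boundary matrix has rank 3 and Smith normal form diag(1,1,1).

Now H_k = ker ∂_k / im ∂_{k+1}, so:

  H_0: rank C_0 − rank ∂_1 = 10 − 9 = 1, and the invariant factors of ∂_1 are all 1, so H_0 ≅ Z.
  H_1: rank ker ∂_1 − rank ∂_2 = (24 − 9) − 14 = 1, and the invariant factors of ∂_2 are all 1, so H_1 ≅ Z.
  H_2: rank ker ∂_2 − rank ∂_3 = (17 − 14) − 3 = 0, and the invariant factors of ∂_3 are all 1, so H_2 ≅ 0.
  H_3: rank ker ∂_3 − rank ∂_4 = (3 − 3) − 0 = 0, and there is no ∂_4, so H_3 ≅ 0.

As a check, the Euler characteristic is 10 − 24 + 17 − 3 = 0, which agrees with 1 − 1 + 0 − 0 = 0.

H_0 ≅ Z,  H_1 ≅ Z,  H_2 = 0,  H_3 = 0.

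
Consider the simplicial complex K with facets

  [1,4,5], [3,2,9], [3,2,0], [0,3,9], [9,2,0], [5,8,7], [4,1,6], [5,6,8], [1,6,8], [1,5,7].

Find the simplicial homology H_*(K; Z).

H_0 ≅ Z^2,  H_1 ≅ Z,  H_2 ≅ Z.

Order the vertices as 0 < 1 < 2 < 3 < 4 < 5 < 6 < 7 < 8 < 9. Listing each simplex with vertices in this order, K has dimension 2 with simplices:

  0-simplices (10): [0], [1], [2], [3], [4], [5], [6], [7], [8], [9]
  1-simplices (18): [0,2], [0,3], [0,9], [1,4], [1,5], [1,6], [1,7], [1,8], [2,3], [2,9], [3,9], [4,5], [4,6], [5,6], [5,7], [5,8], [6,8], [7,8]
  2-simplices (10): [0,2,3], [0,2,9], [0,3,9], [1,4,5], [1,4,6], [1,5,7], [1,6,8], [2,3,9], [5,6,8], [5,7,8]

giving chain groups C_0 ≅ Z^10, C_1 ≅ Z^18, C_2 ≅ Z^10.

The boundary map ∂_1: C_1 → C_0 is given by ∂[p,q] = [q] − [p]. For instance
  ∂[0,2] = [2] − [0].
The 10×18 boundary matrix has rank 8 and Smith normal form diag(1,1,1,1,1,1,1,1).

The boundary map ∂_2: C_2 → C_1 maps a triangle to the signed sum of its edges. For instance
  ∂[5,6,8] = [6,8] − [5,8] + [5,6],
  ∂[1,4,6] = [4,6] − [1,6] + [1,4].
The 18×10 boundary matrix has rank 9 and Smith normal form diag(1,1,1,1,1,1,1,1,1).

From H_k ≅ ker(∂_k) / im(∂_{k+1}) we obtain:

  H_0: rank C_0 − rank ∂_1 = 10 − 8 = 2, and the invariant factors of ∂_1 are all 1, so H_0 ≅ Z^2.
  H_1: rank ker ∂_1 − rank ∂_2 = (18 − 8) − 9 = 1, and the invariant factors of ∂_2 are all 1, so H_1 ≅ Z.
  H_2: rank ker ∂_2 − rank ∂_3 = (10 − 9) − 0 = 1, and there is no ∂_3, so H_2 ≅ Z.

(K is a triangulation of the disjoint union of the cylinder S^1 x I and the 2-sphere S^2.)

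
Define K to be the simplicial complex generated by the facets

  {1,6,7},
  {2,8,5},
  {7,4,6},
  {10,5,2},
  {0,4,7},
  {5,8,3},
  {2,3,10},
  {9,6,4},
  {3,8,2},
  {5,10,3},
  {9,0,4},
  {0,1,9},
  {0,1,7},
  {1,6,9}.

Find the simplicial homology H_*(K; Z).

Take the total order 0 < 1 < 2 < 3 < 4 < 5 < 6 < 7 < 8 < 9 < 10 on the vertex set. Then K (dimension 2) consists of the simplices:

  0-simplices (11): [0], [1], [2], [3], [4], [5], [6], [7], [8], [9], [10]
  1-simplices (21): [0,1], [0,4], [0,7], [0,9], [1,6], [1,7], [1,9], [2,3], [2,5], [2,8], [2,10], [3,5], [3,8], [3,10], [4,6], [4,7], [4,9], [5,8], [5,10], [6,7], [6,9]
  2-simplices (14): [0,1,7], [0,1,9], [0,4,7], [0,4,9], [1,6,7], [1,6,9], [2,3,8], [2,3,10], [2,5,8], [2,5,10], [3,5,8], [3,5,10], [4,6,7], [4,6,9]

so the chain groups are C_0 ≅ Z^11, C_1 ≅ Z^21, C_2 ≅ Z^14.

The boundary map ∂_1: C_1 → C_0 is given by ∂[p,q] = [q] − [p]. For instance
  ∂[1,7] = [7] − [1].
The 11×21 boundary matrix has rank 9 and Smith normal form diag(1,1,1,1,1,1,1,1,1).

∂_2: C_2 → C_1 sends each 2-simplex [p,q,r] to [q,r] − [p,r] + [p,q]. For instance
  ∂[0,1,7] = [1,7] − [0,7] + [0,1],
  ∂[3,5,10] = [5,10] − [3,10] + [3,5].
This gives a 21×14 integer matrix of rank 12; reducing to Smith normal form yields diagonal entries (1,1,1,1,1,1,1,1,1,1,1,1).

Now H_k = ker ∂_k / im ∂_{k+1}, so:

  H_0: rank C_0 − rank ∂_1 = 11 − 9 = 2, and the invariant factors of ∂_1 are all 1, so H_0 ≅ Z^2.
  H_1: rank ker ∂_1 − rank ∂_2 = (21 − 9) − 12 = 0, and the invariant factors of ∂_2 are all 1, so H_1 ≅ 0.
  H_2: rank ker ∂_2 − rank ∂_3 = (14 − 12) − 0 = 2, and there is no ∂_3, so H_2 ≅ Z^2.

H_0 = Z^2,  H_1 = 0,  H_2 = Z^2.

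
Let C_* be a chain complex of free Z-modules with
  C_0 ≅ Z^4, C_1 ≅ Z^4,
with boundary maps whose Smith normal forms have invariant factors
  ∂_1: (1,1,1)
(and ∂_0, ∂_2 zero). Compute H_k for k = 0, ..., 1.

H_0: b_0 = 4 − 0 − 3 = 1; torsion from ∂_1 factors > 1: none. So H_0 = Z.
H_1: b_1 = 4 − 3 − 0 = 1; torsion from ∂_2 factors > 1: none. So H_1 = Z.

H_0 = Z,  H_1 = Z.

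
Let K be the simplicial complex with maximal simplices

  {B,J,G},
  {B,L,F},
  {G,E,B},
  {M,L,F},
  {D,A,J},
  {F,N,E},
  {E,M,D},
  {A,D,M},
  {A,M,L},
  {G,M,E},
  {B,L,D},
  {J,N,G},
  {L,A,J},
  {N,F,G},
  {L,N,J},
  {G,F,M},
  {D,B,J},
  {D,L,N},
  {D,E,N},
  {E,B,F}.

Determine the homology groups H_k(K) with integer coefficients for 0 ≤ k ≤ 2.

H_0 ≅ Z,  H_1 ≅ Z × Z/2,  H_2 = 0.

Fix the vertex order A < B < D < E < F < G < J < L < M < N and write every simplex with vertices in increasing order. Then dim K = 2 and the simplices of K are:

  0-simplices (10): A, B, D, E, F, G, J, L, M, N
  1-simplices (30): AD, AJ, AL, AM, BD, BE, BF, BG, BJ, BL, DE, DJ, DL, DM, DN, EF, EG, EM, EN, FG, FL, FM, FN, GJ, GM, GN, JL, JN, LM, LN
  2-simplices (20): ADJ, ADM, AJL, ALM, BDJ, BDL, BEF, BEG, BFL, BGJ, DEM, DEN, DLN, EFN, EGM, FGM, FGN, FLM, GJN, JLN

giving chain groups C_0 ≅ Z^10, C_1 ≅ Z^30, C_2 ≅ Z^20.

Boundary ∂_1: C_1 → C_0 maps an edge to its endpoints' difference, ∂[p,q] = q − p. For instance
  ∂FM = M − F.
As a 10×30 matrix over Z this has rank 9, with invariant factors (1,1,1,1,1,1,1,1,1).

∂_2: C_2 → C_1 maps a triangle to the signed sum of its edges. For instance
  ∂AJL = JL − AL + AJ,
  ∂FGN = GN − FN + FG.
The 30×20 boundary matrix has rank 20 and Smith normal form diag(1,1,1,1,1,1,1,1,1,1,1,1,1,1,1,1,1,1,1,2).

Reading off H_k = ker ∂_k / im ∂_{k+1}:

  H_0: rank C_0 − rank ∂_1 = 10 − 9 = 1, and the invariant factors of ∂_1 are all 1, so H_0 ≅ Z.
  H_1: rank ker ∂_1 − rank ∂_2 = (30 − 9) − 20 = 1, and ∂_2 has invariant factor 2 > 1, so H_1 ≅ Z × Z/2.
  H_2: rank ker ∂_2 − rank ∂_3 = (20 − 20) − 0 = 0, and there is no ∂_3, so H_2 ≅ 0.

As a check, the Euler characteristic is 10 − 30 + 20 = 0, which agrees with 1 − 1 + 0 = 0.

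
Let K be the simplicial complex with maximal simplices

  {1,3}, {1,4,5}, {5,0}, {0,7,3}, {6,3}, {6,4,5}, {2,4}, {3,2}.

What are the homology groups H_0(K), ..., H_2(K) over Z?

Fix the vertex order 0 < 1 < 2 < 3 < 4 < 5 < 6 < 7 and write every simplex with vertices in increasing order. Then dim K = 2 and the simplices of K are:

  0-simplices (8): [0], [1], [2], [3], [4], [5], [6], [7]
  1-simplices (13): [0,3], [0,5], [0,7], [1,3], [1,4], [1,5], [2,3], [2,4], [3,6], [3,7], [4,5], [4,6], [5,6]
  2-simplices (3): [0,3,7], [1,4,5], [4,5,6]

giving chain groups C_0 ≅ Z^8, C_1 ≅ Z^13, C_2 ≅ Z^3.

Boundary ∂_1: C_1 → C_0 is given by ∂[p,q] = [q] − [p]. For instance
  ∂[5,6] = [6] − [5].
The resulting 8×13 matrix has rank 7, and its Smith normal form has invariant factors (1,1,1,1,1,1,1).

The boundary map ∂_2: C_2 → C_1 maps a triangle to the signed sum of its edges. For instance
  ∂[0,3,7] = [3,7] − [0,7] + [0,3],
  ∂[1,4,5] = [4,5] − [1,5] + [1,4].
The resulting 13×3 matrix has rank 3, and its Smith normal form has invariant factors (1,1,1).

From H_k ≅ ker(∂_k) / im(∂_{k+1}) we obtain:

  H_0: rank C_0 − rank ∂_1 = 8 − 7 = 1, and the invariant factors of ∂_1 are all 1, so H_0 ≅ Z.
  H_1: rank ker ∂_1 − rank ∂_2 = (13 − 7) − 3 = 3, and the invariant factors of ∂_2 are all 1, so H_1 ≅ Z^3.
  H_2: rank ker ∂_2 − rank ∂_3 = (3 − 3) − 0 = 0, and there is no ∂_3, so H_2 ≅ 0.

As a check, the Euler characteristic is 8 − 13 + 3 = -2, which agrees with 1 − 3 + 0 = -2.

H_0 = Z,  H_1 = Z^3,  H_2 = 0.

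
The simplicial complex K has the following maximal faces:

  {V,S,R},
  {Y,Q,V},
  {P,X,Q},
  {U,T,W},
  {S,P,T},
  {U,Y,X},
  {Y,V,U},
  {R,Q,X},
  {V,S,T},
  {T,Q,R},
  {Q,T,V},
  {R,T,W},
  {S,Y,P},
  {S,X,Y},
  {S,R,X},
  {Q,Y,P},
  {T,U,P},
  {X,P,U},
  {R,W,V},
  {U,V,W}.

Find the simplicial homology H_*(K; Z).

Take the total order P < Q < R < S < T < U < V < W < X < Y on the vertex set. Then K (dimension 2) consists of the simplices:

  0-simplices (10): P, Q, R, S, T, U, V, W, X, Y
  1-simplices (30): PQ, PS, PT, PU, PX, PY, QR, QT, QV, QX, QY, RS, RT, RV, RW, RX, ST, SV, SX, SY, TU, TV, TW, UV, UW, UX, UY, VW, VY, XY
  2-simplices (20): PQX, PQY, PST, PSY, PTU, PUX, QRT, QRX, QTV, QVY, RSV, RSX, RTW, RVW, STV, SXY, TUW, UVW, UVY, UXY

giving chain groups C_0 ≅ Z^10, C_1 ≅ Z^30, C_2 ≅ Z^20.

∂_1: C_1 → C_0 maps an edge to its endpoints' difference, ∂[p,q] = q − p. For instance
  ∂VY = Y − V.
The resulting 10×30 matrix has rank 9, and its Smith normal form has invariant factors (1,1,1,1,1,1,1,1,1).

∂_2: C_2 → C_1 acts by ∂[p,q,r] = [q,r] − [p,r] + [p,q]. For instance
  ∂UVW = VW − UW + UV,
  ∂QTV = TV − QV + QT.
The resulting 30×20 matrix has rank 20, and its Smith normal form has invariant factors (1,1,1,1,1,1,1,1,1,1,1,1,1,1,1,1,1,1,1,2).

Reading off H_k = ker ∂_k / im ∂_{k+1}:

  H_0: rank C_0 − rank ∂_1 = 10 − 9 = 1, and the invariant factors of ∂_1 are all 1, so H_0 = Z.
  H_1: rank ker ∂_1 − rank ∂_2 = (30 − 9) − 20 = 1, and ∂_2 has invariant factor 2 > 1, so H_1 = Z × Z/2.
  H_2: rank ker ∂_2 − rank ∂_3 = (20 − 20) − 0 = 0, and there is no ∂_3, so H_2 = 0.

(K is a triangulation of the Klein bottle.)

H_0 ≅ Z,  H_1 ≅ Z × Z/2,  H_2 = 0.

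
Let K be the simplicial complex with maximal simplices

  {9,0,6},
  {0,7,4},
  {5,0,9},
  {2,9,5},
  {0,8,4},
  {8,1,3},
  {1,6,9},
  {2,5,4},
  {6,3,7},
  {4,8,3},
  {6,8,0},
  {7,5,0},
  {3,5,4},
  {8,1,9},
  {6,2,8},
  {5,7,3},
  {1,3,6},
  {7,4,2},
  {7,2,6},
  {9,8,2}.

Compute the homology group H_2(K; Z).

Fix the vertex order 0 < 1 < 2 < 3 < 4 < 5 < 6 < 7 < 8 < 9 and write every simplex with vertices in increasing order. Then dim K = 2 and the simplices of K are:

  0-simplices (10): [0], [1], [2], [3], [4], [5], [6], [7], [8], [9]
  1-simplices (30): (30 of them)
  2-simplices (20): (20 of them)

Hence C_0 ≅ Z^10, C_1 ≅ Z^30, C_2 ≅ Z^20.

Boundary ∂_1: C_1 → C_0 is given by ∂[p,q] = [q] − [p].
The 10×30 boundary matrix has rank 9 and Smith normal form diag(1,1,1,1,1,1,1,1,1).

The boundary map ∂_2: C_2 → C_1 sends each 2-simplex [p,q,r] to [q,r] − [p,r] + [p,q]. For instance
  ∂[1,3,8] = [3,8] − [1,8] + [1,3],
  ∂[0,4,8] = [4,8] − [0,8] + [0,4].
The 30×20 boundary matrix has rank 20 and Smith normal form diag(1,1,1,1,1,1,1,1,1,1,1,1,1,1,1,1,1,1,1,2).

Computing H_k = (kernel of ∂_k) / (image of ∂_{k+1}):

  H_2: rank ker ∂_2 − rank ∂_3 = (20 − 20) − 0 = 0, and there is no ∂_3, so H_2 ≅ 0.

H_2 = 0.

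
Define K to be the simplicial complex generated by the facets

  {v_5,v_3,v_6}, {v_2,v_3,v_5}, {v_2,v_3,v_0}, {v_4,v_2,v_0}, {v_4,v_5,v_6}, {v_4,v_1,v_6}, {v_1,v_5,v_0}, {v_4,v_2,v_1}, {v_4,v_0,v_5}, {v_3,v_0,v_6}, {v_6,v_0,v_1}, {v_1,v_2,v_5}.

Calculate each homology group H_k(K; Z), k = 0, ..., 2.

We work with the vertex ordering v_0 < v_1 < v_2 < v_3 < v_4 < v_5 < v_6. The simplices of K, each written with vertices in increasing order, are:

  0-simplices (7): [v_0], [v_1], [v_2], [v_3], [v_4], [v_5], [v_6]
  1-simplices (18): (18 of them)
  2-simplices (12): (12 of them)

so the chain groups are C_0 ≅ Z^7, C_1 ≅ Z^18, C_2 ≅ Z^12.

The boundary map ∂_1: C_1 → C_0 sends each edge [p,q] (with p < q) to q − p.
The resulting 7×18 matrix has rank 6, and its Smith normal form has invariant factors (1,1,1,1,1,1).

Boundary ∂_2: C_2 → C_1 sends each 2-simplex [p,q,r] to [q,r] − [p,r] + [p,q]. For instance
  ∂[v_2,v_3,v_5] = [v_3,v_5] − [v_2,v_5] + [v_2,v_3],
  ∂[v_0,v_4,v_5] = [v_4,v_5] − [v_0,v_5] + [v_0,v_4].
The 18×12 boundary matrix has rank 12 and Smith normal form diag(1,1,1,1,1,1,1,1,1,1,1,2).

Now H_k = ker ∂_k / im ∂_{k+1}, so:

  H_0: rank C_0 − rank ∂_1 = 7 − 6 = 1, and the invariant factors of ∂_1 are all 1, so H_0 ≅ Z.
  H_1: rank ker ∂_1 − rank ∂_2 = (18 − 6) − 12 = 0, and ∂_2 has invariant factor 2 > 1, so H_1 ≅ Z/2.
  H_2: rank ker ∂_2 − rank ∂_3 = (12 − 12) − 0 = 0, and there is no ∂_3, so H_2 ≅ 0.

H_0 = Z,  H_1 = Z/2,  H_2 = 0.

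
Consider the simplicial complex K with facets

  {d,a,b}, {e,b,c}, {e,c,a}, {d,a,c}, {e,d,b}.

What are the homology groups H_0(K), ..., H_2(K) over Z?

H_0 ≅ Z,  H_1 ≅ Z,  H_2 = 0.

Order the vertices as a < b < c < d < e. Listing each simplex with vertices in this order, K has dimension 2 with simplices:

  0-simplices (5): a, b, c, d, e
  1-simplices (10): ab, ac, ad, ae, bc, bd, be, cd, ce, de
  2-simplices (5): abd, acd, ace, bce, bde

Hence C_0 ≅ Z^5, C_1 ≅ Z^10, C_2 ≅ Z^5.

∂_1: C_1 → C_0 sends each edge [p,q] (with p < q) to q − p.
This gives a 5×10 integer matrix of rank 4; reducing to Smith normal form yields diagonal entries (1,1,1,1).

The boundary map ∂_2: C_2 → C_1 maps a triangle to the signed sum of its edges. For instance
  ∂bde = de − be + bd,
  ∂acd = cd − ad + ac.
The 10×5 boundary matrix has rank 5 and Smith normal form diag(1,1,1,1,1).

Computing H_k = (kernel of ∂_k) / (image of ∂_{k+1}):

  H_0: rank C_0 − rank ∂_1 = 5 − 4 = 1, and the invariant factors of ∂_1 are all 1, so H_0 = Z.
  H_1: rank ker ∂_1 − rank ∂_2 = (10 − 4) − 5 = 1, and the invariant factors of ∂_2 are all 1, so H_1 = Z.
  H_2: rank ker ∂_2 − rank ∂_3 = (5 − 5) − 0 = 0, and there is no ∂_3, so H_2 = 0.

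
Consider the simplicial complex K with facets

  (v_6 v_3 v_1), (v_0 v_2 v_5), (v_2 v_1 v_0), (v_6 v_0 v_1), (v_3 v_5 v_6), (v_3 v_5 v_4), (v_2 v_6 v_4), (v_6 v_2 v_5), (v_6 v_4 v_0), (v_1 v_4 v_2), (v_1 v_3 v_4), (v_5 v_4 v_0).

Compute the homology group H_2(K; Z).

H_2 ≅ 0.

K has 7 vertices, 18 edges, 12 triangles.
rank ∂_2 = 12, rank ∂_3 = 0 ⇒ b_2 = 12 − 12 − 0 = 0. So H_2 ≅ 0.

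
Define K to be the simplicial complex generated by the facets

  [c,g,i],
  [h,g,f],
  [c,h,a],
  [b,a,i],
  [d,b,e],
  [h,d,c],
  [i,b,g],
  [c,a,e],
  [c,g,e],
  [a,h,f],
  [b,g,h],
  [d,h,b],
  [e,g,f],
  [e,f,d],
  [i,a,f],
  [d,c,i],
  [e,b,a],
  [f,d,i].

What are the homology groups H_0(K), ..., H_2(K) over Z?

Order the vertices as a < b < c < d < e < f < g < h < i. Listing each simplex with vertices in this order, K has dimension 2 with simplices:

  0-simplices (9): a, b, c, d, e, f, g, h, i
  1-simplices (27): ab, ac, ae, af, ah, ai, bd, be, bg, bh, bi, cd, ce, cg, ch, ci, de, df, dh, di, ef, eg, fg, fh, fi, gh, gi
  2-simplices (18): abe, abi, ace, ach, afh, afi, bde, bdh, bgh, bgi, cdh, cdi, ceg, cgi, def, dfi, efg, fgh

giving chain groups C_0 ≅ Z^9, C_1 ≅ Z^27, C_2 ≅ Z^18.

Boundary ∂_1: C_1 → C_0 sends each edge [p,q] (with p < q) to q − p. For instance
  ∂df = f − d.
As a 9×27 matrix over Z this has rank 8, with invariant factors (1,1,1,1,1,1,1,1).

Boundary ∂_2: C_2 → C_1 maps a triangle to the signed sum of its edges. For instance
  ∂bde = de − be + bd,
  ∂abi = bi − ai + ab.
As a 27×18 matrix over Z this has rank 17, with invariant factors (1,1,1,1,1,1,1,1,1,1,1,1,1,1,1,1,1).

Reading off H_k = ker ∂_k / im ∂_{k+1}:

  H_0: rank C_0 − rank ∂_1 = 9 − 8 = 1, and the invariant factors of ∂_1 are all 1, so H_0 ≅ Z.
  H_1: rank ker ∂_1 − rank ∂_2 = (27 − 8) − 17 = 2, and the invariant factors of ∂_2 are all 1, so H_1 ≅ Z^2.
  H_2: rank ker ∂_2 − rank ∂_3 = (18 − 17) − 0 = 1, and there is no ∂_3, so H_2 ≅ Z.

H_0 = Z,  H_1 = Z^2,  H_2 = Z.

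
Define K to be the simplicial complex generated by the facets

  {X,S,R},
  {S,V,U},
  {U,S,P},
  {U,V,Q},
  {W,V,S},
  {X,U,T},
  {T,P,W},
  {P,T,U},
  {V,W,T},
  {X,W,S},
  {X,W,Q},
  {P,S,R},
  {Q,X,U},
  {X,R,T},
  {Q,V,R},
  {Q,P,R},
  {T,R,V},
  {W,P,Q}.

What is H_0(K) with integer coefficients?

Take the total order P < Q < R < S < T < U < V < W < X on the vertex set. Then K (dimension 2) consists of the simplices:

  0-simplices (9): P, Q, R, S, T, U, V, W, X
  1-simplices (27): PQ, PR, PS, PT, PU, PW, QR, QU, QV, QW, QX, RS, RT, RV, RX, SU, SV, SW, SX, TU, TV, TW, TX, UV, UX, VW, WX
  2-simplices (18): PQR, PQW, PRS, PSU, PTU, PTW, QRV, QUV, QUX, QWX, RSX, RTV, RTX, SUV, SVW, SWX, TUX, TVW

Hence C_0 ≅ Z^9, C_1 ≅ Z^27, C_2 ≅ Z^18.

The boundary map ∂_1: C_1 → C_0 is given by ∂[p,q] = [q] − [p]. For instance
  ∂WX = X − W.
The resulting 9×27 matrix has rank 8, and its Smith normal form has invariant factors (1,1,1,1,1,1,1,1).

∂_2: C_2 → C_1 sends each 2-simplex [p,q,r] to [q,r] − [p,r] + [p,q]. For instance
  ∂RTV = TV − RV + RT,
  ∂RSX = SX − RX + RS.
The 27×18 boundary matrix has rank 17 and Smith normal form diag(1,1,1,1,1,1,1,1,1,1,1,1,1,1,1,1,1).

From H_k ≅ ker(∂_k) / im(∂_{k+1}) we obtain:

  H_0: rank C_0 − rank ∂_1 = 9 − 8 = 1, and the invariant factors of ∂_1 are all 1, so H_0 ≅ Z.

H_0 ≅ Z.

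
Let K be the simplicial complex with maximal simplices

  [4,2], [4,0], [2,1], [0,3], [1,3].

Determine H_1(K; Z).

H_1 = Z.

Take the total order 0 < 1 < 2 < 3 < 4 on the vertex set. Then K (dimension 1) consists of the simplices:

  0-simplices (5): [0], [1], [2], [3], [4]
  1-simplices (5): [0,3], [0,4], [1,2], [1,3], [2,4]

Hence C_0 ≅ Z^5, C_1 ≅ Z^5.

The boundary map ∂_1: C_1 → C_0 maps an edge to its endpoints' difference, ∂[p,q] = q − p. For instance
  ∂[1,3] = [3] − [1].
The resulting 5×5 matrix has rank 4, and its Smith normal form has invariant factors (1,1,1,1).

Reading off H_k = ker ∂_k / im ∂_{k+1}:

  H_1: rank ker ∂_1 − rank ∂_2 = (5 − 4) − 0 = 1, and there is no ∂_2, so H_1 ≅ Z.

(K is a triangulation of the circle S^1.)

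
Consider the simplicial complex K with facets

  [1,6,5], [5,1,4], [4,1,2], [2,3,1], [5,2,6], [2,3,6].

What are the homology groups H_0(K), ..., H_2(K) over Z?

K has 6 vertices, 12 edges, 6 triangles.
rank ∂_0 = 0, rank ∂_1 = 5 ⇒ b_0 = 6 − 0 − 5 = 1; all invariant factors of ∂_1 are 1 so no torsion. So H_0 ≅ Z.
rank ∂_1 = 5, rank ∂_2 = 6 ⇒ b_1 = 12 − 5 − 6 = 1; all invariant factors of ∂_2 are 1 so no torsion. So H_1 ≅ Z.
rank ∂_2 = 6, rank ∂_3 = 0 ⇒ b_2 = 6 − 6 − 0 = 0. So H_2 ≅ 0.

H_0 = Z,  H_1 = Z,  H_2 = 0.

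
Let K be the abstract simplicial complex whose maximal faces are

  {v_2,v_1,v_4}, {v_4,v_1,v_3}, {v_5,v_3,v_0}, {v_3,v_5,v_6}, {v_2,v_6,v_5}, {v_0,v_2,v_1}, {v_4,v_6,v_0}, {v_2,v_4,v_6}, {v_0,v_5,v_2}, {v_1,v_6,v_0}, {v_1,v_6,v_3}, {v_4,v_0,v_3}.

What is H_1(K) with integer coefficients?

H_1 = Z/2Z.

K has 7 vertices, 18 edges, 12 triangles.
rank ∂_1 = 6, rank ∂_2 = 12 ⇒ b_1 = 18 − 6 − 12 = 0; ∂_2 has invariant factor(s) [2] giving torsion. So H_1 = Z/2Z.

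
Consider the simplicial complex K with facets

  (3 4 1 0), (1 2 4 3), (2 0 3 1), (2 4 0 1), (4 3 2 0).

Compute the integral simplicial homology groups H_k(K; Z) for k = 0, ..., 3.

H_0 = Z,  H_1 = 0,  H_2 = 0,  H_3 = Z.

Take the total order 0 < 1 < 2 < 3 < 4 on the vertex set. Then K (dimension 3) consists of the simplices:

  0-simplices (5): [0], [1], [2], [3], [4]
  1-simplices (10): [0,1], [0,2], [0,3], [0,4], [1,2], [1,3], [1,4], [2,3], [2,4], [3,4]
  2-simplices (10): [0,1,2], [0,1,3], [0,1,4], [0,2,3], [0,2,4], [0,3,4], [1,2,3], [1,2,4], [1,3,4], [2,3,4]
  3-simplices (5): [0,1,2,3], [0,1,2,4], [0,1,3,4], [0,2,3,4], [1,2,3,4]

Hence C_0 ≅ Z^5, C_1 ≅ Z^10, C_2 ≅ Z^10, C_3 ≅ Z^5.

∂_1: C_1 → C_0 sends each edge [p,q] (with p < q) to q − p. For instance
  ∂[2,3] = [3] − [2].
This gives a 5×10 integer matrix of rank 4; reducing to Smith normal form yields diagonal entries (1,1,1,1).

The boundary map ∂_2: C_2 → C_1 maps a triangle to the signed sum of its edges. For instance
  ∂[1,2,3] = [2,3] − [1,3] + [1,2],
  ∂[2,3,4] = [3,4] − [2,4] + [2,3].
As a 10×10 matrix over Z this has rank 6, with invariant factors (1,1,1,1,1,1).

Boundary ∂_3: C_3 → C_2 sends each 3-simplex σ to the alternating sum Σ_i (−1)^i (σ with its i-th vertex removed). For instance
  ∂[0,1,2,4] = [1,2,4] − [0,2,4] + [0,1,4] − [0,1,2],
  ∂[0,1,3,4] = [1,3,4] − [0,3,4] + [0,1,4] − [0,1,3].
As a 10×5 matrix over Z this has rank 4, with invariant factors (1,1,1,1).

Computing H_k = (kernel of ∂_k) / (image of ∂_{k+1}):

  H_0: rank C_0 − rank ∂_1 = 5 − 4 = 1, and the invariant factors of ∂_1 are all 1, so H_0 ≅ Z.
  H_1: rank ker ∂_1 − rank ∂_2 = (10 − 4) − 6 = 0, and the invariant factors of ∂_2 are all 1, so H_1 ≅ 0.
  H_2: rank ker ∂_2 − rank ∂_3 = (10 − 6) − 4 = 0, and the invariant factors of ∂_3 are all 1, so H_2 ≅ 0.
  H_3: rank ker ∂_3 − rank ∂_4 = (5 − 4) − 0 = 1, and there is no ∂_4, so H_3 ≅ Z.

(K is a triangulation of the 3-sphere S^3.)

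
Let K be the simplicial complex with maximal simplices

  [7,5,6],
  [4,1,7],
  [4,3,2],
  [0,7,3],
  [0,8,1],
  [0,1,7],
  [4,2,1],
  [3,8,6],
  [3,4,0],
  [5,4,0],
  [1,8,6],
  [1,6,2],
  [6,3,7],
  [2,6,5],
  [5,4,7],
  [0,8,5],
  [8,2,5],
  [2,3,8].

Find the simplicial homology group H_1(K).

H_1 = Z ⊕ Z_2.

Take the total order 0 < 1 < 2 < 3 < 4 < 5 < 6 < 7 < 8 on the vertex set. Then K (dimension 2) consists of the simplices:

  0-simplices (9): [0], [1], [2], [3], [4], [5], [6], [7], [8]
  1-simplices (27): (27 of them)
  2-simplices (18): [0,1,7], [0,1,8], [0,3,4], [0,3,7], [0,4,5], [0,5,8], [1,2,4], [1,2,6], [1,4,7], [1,6,8], [2,3,4], [2,3,8], [2,5,6], [2,5,8], [3,6,7], [3,6,8], [4,5,7], [5,6,7]

Hence C_0 ≅ Z^9, C_1 ≅ Z^27, C_2 ≅ Z^18.

The boundary map ∂_1: C_1 → C_0 sends each edge [p,q] (with p < q) to q − p. For instance
  ∂[0,5] = [5] − [0].
The resulting 9×27 matrix has rank 8, and its Smith normal form has invariant factors (1,1,1,1,1,1,1,1).

The boundary map ∂_2: C_2 → C_1 acts by ∂[p,q,r] = [q,r] − [p,r] + [p,q]. For instance
  ∂[0,3,4] = [3,4] − [0,4] + [0,3],
  ∂[3,6,7] = [6,7] − [3,7] + [3,6].
This gives a 27×18 integer matrix of rank 18; reducing to Smith normal form yields diagonal entries (1,1,1,1,1,1,1,1,1,1,1,1,1,1,1,1,1,2).

Reading off H_k = ker ∂_k / im ∂_{k+1}:

  H_1: rank ker ∂_1 − rank ∂_2 = (27 − 8) − 18 = 1, and ∂_2 has invariant factor 2 > 1, so H_1 ≅ Z ⊕ Z_2.

(K is a triangulation of the Klein bottle.)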